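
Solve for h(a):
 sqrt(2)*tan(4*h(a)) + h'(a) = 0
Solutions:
 h(a) = -asin(C1*exp(-4*sqrt(2)*a))/4 + pi/4
 h(a) = asin(C1*exp(-4*sqrt(2)*a))/4


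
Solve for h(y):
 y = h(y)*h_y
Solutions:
 h(y) = -sqrt(C1 + y^2)
 h(y) = sqrt(C1 + y^2)


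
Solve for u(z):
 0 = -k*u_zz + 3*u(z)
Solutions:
 u(z) = C1*exp(-sqrt(3)*z*sqrt(1/k)) + C2*exp(sqrt(3)*z*sqrt(1/k))


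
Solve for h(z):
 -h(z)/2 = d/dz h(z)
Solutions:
 h(z) = C1*exp(-z/2)


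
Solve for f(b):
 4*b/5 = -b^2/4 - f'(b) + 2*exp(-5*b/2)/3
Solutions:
 f(b) = C1 - b^3/12 - 2*b^2/5 - 4*exp(-5*b/2)/15


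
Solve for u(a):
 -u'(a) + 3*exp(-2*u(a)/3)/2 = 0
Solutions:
 u(a) = 3*log(-sqrt(C1 + 3*a)) - 3*log(3)/2
 u(a) = 3*log(C1 + 3*a)/2 - 3*log(3)/2


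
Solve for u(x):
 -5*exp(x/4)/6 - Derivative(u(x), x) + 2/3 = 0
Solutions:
 u(x) = C1 + 2*x/3 - 10*exp(x/4)/3


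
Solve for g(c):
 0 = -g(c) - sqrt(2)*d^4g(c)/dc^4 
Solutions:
 g(c) = (C1*sin(2^(3/8)*c/2) + C2*cos(2^(3/8)*c/2))*exp(-2^(3/8)*c/2) + (C3*sin(2^(3/8)*c/2) + C4*cos(2^(3/8)*c/2))*exp(2^(3/8)*c/2)


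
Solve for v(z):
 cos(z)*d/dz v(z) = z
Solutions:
 v(z) = C1 + Integral(z/cos(z), z)


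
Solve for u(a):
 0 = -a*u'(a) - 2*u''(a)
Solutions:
 u(a) = C1 + C2*erf(a/2)


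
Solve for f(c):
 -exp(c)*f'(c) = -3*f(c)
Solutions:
 f(c) = C1*exp(-3*exp(-c))


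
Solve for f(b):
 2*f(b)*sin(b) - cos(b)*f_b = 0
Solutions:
 f(b) = C1/cos(b)^2


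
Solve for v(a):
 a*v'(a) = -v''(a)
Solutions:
 v(a) = C1 + C2*erf(sqrt(2)*a/2)


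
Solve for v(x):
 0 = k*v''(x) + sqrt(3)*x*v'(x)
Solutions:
 v(x) = C1 + C2*sqrt(k)*erf(sqrt(2)*3^(1/4)*x*sqrt(1/k)/2)


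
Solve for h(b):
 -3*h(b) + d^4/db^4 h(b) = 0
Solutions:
 h(b) = C1*exp(-3^(1/4)*b) + C2*exp(3^(1/4)*b) + C3*sin(3^(1/4)*b) + C4*cos(3^(1/4)*b)


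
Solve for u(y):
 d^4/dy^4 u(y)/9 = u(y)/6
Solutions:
 u(y) = C1*exp(-2^(3/4)*3^(1/4)*y/2) + C2*exp(2^(3/4)*3^(1/4)*y/2) + C3*sin(2^(3/4)*3^(1/4)*y/2) + C4*cos(2^(3/4)*3^(1/4)*y/2)


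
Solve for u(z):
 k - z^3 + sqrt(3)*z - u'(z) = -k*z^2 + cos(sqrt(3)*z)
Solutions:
 u(z) = C1 + k*z^3/3 + k*z - z^4/4 + sqrt(3)*z^2/2 - sqrt(3)*sin(sqrt(3)*z)/3


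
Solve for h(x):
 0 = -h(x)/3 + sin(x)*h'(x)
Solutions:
 h(x) = C1*(cos(x) - 1)^(1/6)/(cos(x) + 1)^(1/6)


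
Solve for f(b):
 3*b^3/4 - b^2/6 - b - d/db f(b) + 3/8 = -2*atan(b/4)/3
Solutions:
 f(b) = C1 + 3*b^4/16 - b^3/18 - b^2/2 + 2*b*atan(b/4)/3 + 3*b/8 - 4*log(b^2 + 16)/3


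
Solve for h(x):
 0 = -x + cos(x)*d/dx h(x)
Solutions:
 h(x) = C1 + Integral(x/cos(x), x)


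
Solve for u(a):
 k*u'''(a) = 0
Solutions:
 u(a) = C1 + C2*a + C3*a^2


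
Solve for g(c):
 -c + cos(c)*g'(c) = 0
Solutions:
 g(c) = C1 + Integral(c/cos(c), c)


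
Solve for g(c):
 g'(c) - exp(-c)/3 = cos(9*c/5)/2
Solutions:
 g(c) = C1 + 5*sin(9*c/5)/18 - exp(-c)/3


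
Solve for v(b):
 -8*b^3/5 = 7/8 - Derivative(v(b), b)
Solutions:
 v(b) = C1 + 2*b^4/5 + 7*b/8


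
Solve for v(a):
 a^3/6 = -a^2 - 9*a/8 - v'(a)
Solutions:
 v(a) = C1 - a^4/24 - a^3/3 - 9*a^2/16


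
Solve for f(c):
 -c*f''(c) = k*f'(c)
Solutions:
 f(c) = C1 + c^(1 - re(k))*(C2*sin(log(c)*Abs(im(k))) + C3*cos(log(c)*im(k)))


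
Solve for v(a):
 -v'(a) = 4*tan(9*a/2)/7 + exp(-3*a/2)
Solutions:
 v(a) = C1 - 4*log(tan(9*a/2)^2 + 1)/63 + 2*exp(-3*a/2)/3


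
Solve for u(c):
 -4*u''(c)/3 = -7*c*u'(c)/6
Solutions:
 u(c) = C1 + C2*erfi(sqrt(7)*c/4)


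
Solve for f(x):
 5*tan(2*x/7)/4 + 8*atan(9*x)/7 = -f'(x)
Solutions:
 f(x) = C1 - 8*x*atan(9*x)/7 + 4*log(81*x^2 + 1)/63 + 35*log(cos(2*x/7))/8


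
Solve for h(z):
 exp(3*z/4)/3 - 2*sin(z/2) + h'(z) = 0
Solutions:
 h(z) = C1 - 4*exp(3*z/4)/9 - 4*cos(z/2)


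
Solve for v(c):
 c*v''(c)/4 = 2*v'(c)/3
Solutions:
 v(c) = C1 + C2*c^(11/3)


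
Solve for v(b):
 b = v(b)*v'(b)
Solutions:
 v(b) = -sqrt(C1 + b^2)
 v(b) = sqrt(C1 + b^2)


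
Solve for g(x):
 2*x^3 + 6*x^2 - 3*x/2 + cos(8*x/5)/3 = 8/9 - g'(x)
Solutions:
 g(x) = C1 - x^4/2 - 2*x^3 + 3*x^2/4 + 8*x/9 - 5*sin(8*x/5)/24


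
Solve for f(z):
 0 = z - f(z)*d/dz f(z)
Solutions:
 f(z) = -sqrt(C1 + z^2)
 f(z) = sqrt(C1 + z^2)


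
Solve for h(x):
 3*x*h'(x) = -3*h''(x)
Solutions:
 h(x) = C1 + C2*erf(sqrt(2)*x/2)


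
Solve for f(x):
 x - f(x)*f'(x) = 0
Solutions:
 f(x) = -sqrt(C1 + x^2)
 f(x) = sqrt(C1 + x^2)


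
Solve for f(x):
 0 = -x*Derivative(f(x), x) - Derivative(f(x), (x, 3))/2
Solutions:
 f(x) = C1 + Integral(C2*airyai(-2^(1/3)*x) + C3*airybi(-2^(1/3)*x), x)


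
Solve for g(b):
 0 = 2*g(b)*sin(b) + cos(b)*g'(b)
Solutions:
 g(b) = C1*cos(b)^2


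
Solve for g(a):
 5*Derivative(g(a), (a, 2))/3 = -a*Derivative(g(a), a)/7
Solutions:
 g(a) = C1 + C2*erf(sqrt(210)*a/70)


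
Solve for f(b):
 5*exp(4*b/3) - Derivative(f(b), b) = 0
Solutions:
 f(b) = C1 + 15*exp(4*b/3)/4


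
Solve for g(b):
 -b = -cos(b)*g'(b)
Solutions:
 g(b) = C1 + Integral(b/cos(b), b)


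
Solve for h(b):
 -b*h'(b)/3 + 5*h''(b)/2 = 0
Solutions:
 h(b) = C1 + C2*erfi(sqrt(15)*b/15)


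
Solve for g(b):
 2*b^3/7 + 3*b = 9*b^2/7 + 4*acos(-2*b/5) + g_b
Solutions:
 g(b) = C1 + b^4/14 - 3*b^3/7 + 3*b^2/2 - 4*b*acos(-2*b/5) - 2*sqrt(25 - 4*b^2)


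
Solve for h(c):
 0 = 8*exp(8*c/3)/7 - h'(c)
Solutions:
 h(c) = C1 + 3*exp(8*c/3)/7


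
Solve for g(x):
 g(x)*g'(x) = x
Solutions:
 g(x) = -sqrt(C1 + x^2)
 g(x) = sqrt(C1 + x^2)


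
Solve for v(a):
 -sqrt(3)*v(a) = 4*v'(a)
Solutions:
 v(a) = C1*exp(-sqrt(3)*a/4)


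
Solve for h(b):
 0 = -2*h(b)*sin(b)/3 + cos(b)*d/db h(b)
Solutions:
 h(b) = C1/cos(b)^(2/3)


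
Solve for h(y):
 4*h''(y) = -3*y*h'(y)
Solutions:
 h(y) = C1 + C2*erf(sqrt(6)*y/4)


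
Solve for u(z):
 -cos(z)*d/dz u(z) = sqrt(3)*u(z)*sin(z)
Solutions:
 u(z) = C1*cos(z)^(sqrt(3))


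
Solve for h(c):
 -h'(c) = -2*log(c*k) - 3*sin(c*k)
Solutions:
 h(c) = C1 + 2*c*log(c*k) - 2*c + 3*Piecewise((-cos(c*k)/k, Ne(k, 0)), (0, True))


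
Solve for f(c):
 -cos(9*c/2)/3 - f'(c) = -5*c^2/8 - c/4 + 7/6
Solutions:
 f(c) = C1 + 5*c^3/24 + c^2/8 - 7*c/6 - 2*sin(9*c/2)/27


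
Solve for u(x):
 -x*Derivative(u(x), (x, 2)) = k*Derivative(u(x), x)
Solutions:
 u(x) = C1 + x^(1 - re(k))*(C2*sin(log(x)*Abs(im(k))) + C3*cos(log(x)*im(k)))


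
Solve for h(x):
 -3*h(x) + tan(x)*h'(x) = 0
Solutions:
 h(x) = C1*sin(x)^3


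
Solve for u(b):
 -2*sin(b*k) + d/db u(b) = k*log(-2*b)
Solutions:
 u(b) = C1 + b*k*(log(-b) - 1) + b*k*log(2) + 2*Piecewise((-cos(b*k)/k, Ne(k, 0)), (0, True))


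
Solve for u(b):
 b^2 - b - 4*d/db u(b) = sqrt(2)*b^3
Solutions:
 u(b) = C1 - sqrt(2)*b^4/16 + b^3/12 - b^2/8


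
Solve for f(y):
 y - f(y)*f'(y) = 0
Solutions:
 f(y) = -sqrt(C1 + y^2)
 f(y) = sqrt(C1 + y^2)


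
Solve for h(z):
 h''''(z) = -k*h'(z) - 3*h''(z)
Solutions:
 h(z) = C1 + C2*exp(2^(1/3)*z*(-2^(1/3)*(k + sqrt(k^2 + 4))^(1/3)/2 + (k + sqrt(k^2 + 4))^(-1/3))) + C3*exp(2^(1/3)*z*(2^(1/3)*(k + sqrt(k^2 + 4))^(1/3)/4 - 2^(1/3)*sqrt(3)*I*(k + sqrt(k^2 + 4))^(1/3)/4 + 2/((-1 + sqrt(3)*I)*(k + sqrt(k^2 + 4))^(1/3)))) + C4*exp(2^(1/3)*z*(2^(1/3)*(k + sqrt(k^2 + 4))^(1/3)/4 + 2^(1/3)*sqrt(3)*I*(k + sqrt(k^2 + 4))^(1/3)/4 - 2/((1 + sqrt(3)*I)*(k + sqrt(k^2 + 4))^(1/3))))


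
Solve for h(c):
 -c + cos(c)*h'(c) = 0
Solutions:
 h(c) = C1 + Integral(c/cos(c), c)


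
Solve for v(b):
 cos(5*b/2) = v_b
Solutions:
 v(b) = C1 + 2*sin(5*b/2)/5


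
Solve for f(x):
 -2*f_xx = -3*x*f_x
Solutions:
 f(x) = C1 + C2*erfi(sqrt(3)*x/2)


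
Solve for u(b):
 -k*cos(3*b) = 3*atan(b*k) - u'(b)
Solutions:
 u(b) = C1 + k*sin(3*b)/3 + 3*Piecewise((b*atan(b*k) - log(b^2*k^2 + 1)/(2*k), Ne(k, 0)), (0, True))


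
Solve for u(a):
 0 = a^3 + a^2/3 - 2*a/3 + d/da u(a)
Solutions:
 u(a) = C1 - a^4/4 - a^3/9 + a^2/3


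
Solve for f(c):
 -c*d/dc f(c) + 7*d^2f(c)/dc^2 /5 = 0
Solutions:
 f(c) = C1 + C2*erfi(sqrt(70)*c/14)


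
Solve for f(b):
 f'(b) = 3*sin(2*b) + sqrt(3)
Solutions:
 f(b) = C1 + sqrt(3)*b - 3*cos(2*b)/2


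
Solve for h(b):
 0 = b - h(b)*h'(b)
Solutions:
 h(b) = -sqrt(C1 + b^2)
 h(b) = sqrt(C1 + b^2)


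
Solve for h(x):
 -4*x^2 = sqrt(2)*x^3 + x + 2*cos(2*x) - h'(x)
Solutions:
 h(x) = C1 + sqrt(2)*x^4/4 + 4*x^3/3 + x^2/2 + sin(2*x)


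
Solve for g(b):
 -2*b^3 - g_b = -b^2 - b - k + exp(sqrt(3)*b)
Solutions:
 g(b) = C1 - b^4/2 + b^3/3 + b^2/2 + b*k - sqrt(3)*exp(sqrt(3)*b)/3


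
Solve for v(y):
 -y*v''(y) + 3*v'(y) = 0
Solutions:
 v(y) = C1 + C2*y^4


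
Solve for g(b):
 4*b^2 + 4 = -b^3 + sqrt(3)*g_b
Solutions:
 g(b) = C1 + sqrt(3)*b^4/12 + 4*sqrt(3)*b^3/9 + 4*sqrt(3)*b/3


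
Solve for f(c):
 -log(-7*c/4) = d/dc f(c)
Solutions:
 f(c) = C1 - c*log(-c) + c*(-log(7) + 1 + 2*log(2))


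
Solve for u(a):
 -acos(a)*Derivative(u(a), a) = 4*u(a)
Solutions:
 u(a) = C1*exp(-4*Integral(1/acos(a), a))


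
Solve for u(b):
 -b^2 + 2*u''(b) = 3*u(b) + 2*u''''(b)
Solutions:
 u(b) = -b^2/3 + (C1*sin(2^(3/4)*3^(1/4)*b*sin(atan(sqrt(5))/2)/2) + C2*cos(2^(3/4)*3^(1/4)*b*sin(atan(sqrt(5))/2)/2))*exp(-2^(3/4)*3^(1/4)*b*cos(atan(sqrt(5))/2)/2) + (C3*sin(2^(3/4)*3^(1/4)*b*sin(atan(sqrt(5))/2)/2) + C4*cos(2^(3/4)*3^(1/4)*b*sin(atan(sqrt(5))/2)/2))*exp(2^(3/4)*3^(1/4)*b*cos(atan(sqrt(5))/2)/2) - 4/9


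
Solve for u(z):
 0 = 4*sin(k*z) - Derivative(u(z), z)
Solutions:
 u(z) = C1 - 4*cos(k*z)/k


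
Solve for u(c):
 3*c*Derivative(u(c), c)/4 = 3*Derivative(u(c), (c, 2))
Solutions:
 u(c) = C1 + C2*erfi(sqrt(2)*c/4)


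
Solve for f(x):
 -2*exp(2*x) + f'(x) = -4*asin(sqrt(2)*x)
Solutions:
 f(x) = C1 - 4*x*asin(sqrt(2)*x) - 2*sqrt(2)*sqrt(1 - 2*x^2) + exp(2*x)


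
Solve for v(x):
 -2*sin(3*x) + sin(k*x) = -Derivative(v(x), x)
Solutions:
 v(x) = C1 - 2*cos(3*x)/3 + cos(k*x)/k


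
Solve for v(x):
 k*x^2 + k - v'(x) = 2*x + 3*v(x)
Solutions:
 v(x) = C1*exp(-3*x) + k*x^2/3 - 2*k*x/9 + 11*k/27 - 2*x/3 + 2/9


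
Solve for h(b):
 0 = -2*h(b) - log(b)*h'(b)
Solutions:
 h(b) = C1*exp(-2*li(b))


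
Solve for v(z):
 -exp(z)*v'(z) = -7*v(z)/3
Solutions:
 v(z) = C1*exp(-7*exp(-z)/3)


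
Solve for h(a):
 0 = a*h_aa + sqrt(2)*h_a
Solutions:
 h(a) = C1 + C2*a^(1 - sqrt(2))


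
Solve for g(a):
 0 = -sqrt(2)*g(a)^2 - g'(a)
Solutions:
 g(a) = 1/(C1 + sqrt(2)*a)


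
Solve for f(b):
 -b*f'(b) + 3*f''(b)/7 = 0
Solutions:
 f(b) = C1 + C2*erfi(sqrt(42)*b/6)


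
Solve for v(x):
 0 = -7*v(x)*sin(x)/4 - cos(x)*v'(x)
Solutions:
 v(x) = C1*cos(x)^(7/4)


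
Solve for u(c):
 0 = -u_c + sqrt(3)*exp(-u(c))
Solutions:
 u(c) = log(C1 + sqrt(3)*c)


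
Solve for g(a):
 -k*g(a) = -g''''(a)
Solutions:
 g(a) = C1*exp(-a*k^(1/4)) + C2*exp(a*k^(1/4)) + C3*exp(-I*a*k^(1/4)) + C4*exp(I*a*k^(1/4))


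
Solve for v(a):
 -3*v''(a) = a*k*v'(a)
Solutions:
 v(a) = Piecewise((-sqrt(6)*sqrt(pi)*C1*erf(sqrt(6)*a*sqrt(k)/6)/(2*sqrt(k)) - C2, (k > 0) | (k < 0)), (-C1*a - C2, True))


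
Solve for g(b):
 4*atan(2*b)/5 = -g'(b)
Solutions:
 g(b) = C1 - 4*b*atan(2*b)/5 + log(4*b^2 + 1)/5


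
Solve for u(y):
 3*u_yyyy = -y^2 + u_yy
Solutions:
 u(y) = C1 + C2*y + C3*exp(-sqrt(3)*y/3) + C4*exp(sqrt(3)*y/3) + y^4/12 + 3*y^2


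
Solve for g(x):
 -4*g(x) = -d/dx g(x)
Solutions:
 g(x) = C1*exp(4*x)


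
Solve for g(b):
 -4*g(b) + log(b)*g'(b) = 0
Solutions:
 g(b) = C1*exp(4*li(b))


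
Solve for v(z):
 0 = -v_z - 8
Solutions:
 v(z) = C1 - 8*z


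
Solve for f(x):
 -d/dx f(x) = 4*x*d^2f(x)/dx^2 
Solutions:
 f(x) = C1 + C2*x^(3/4)


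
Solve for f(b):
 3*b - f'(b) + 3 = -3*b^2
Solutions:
 f(b) = C1 + b^3 + 3*b^2/2 + 3*b


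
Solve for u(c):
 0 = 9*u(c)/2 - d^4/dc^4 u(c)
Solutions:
 u(c) = C1*exp(-2^(3/4)*sqrt(3)*c/2) + C2*exp(2^(3/4)*sqrt(3)*c/2) + C3*sin(2^(3/4)*sqrt(3)*c/2) + C4*cos(2^(3/4)*sqrt(3)*c/2)


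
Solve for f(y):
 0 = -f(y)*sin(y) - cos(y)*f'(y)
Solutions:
 f(y) = C1*cos(y)


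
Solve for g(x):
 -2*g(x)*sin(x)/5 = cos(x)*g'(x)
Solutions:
 g(x) = C1*cos(x)^(2/5)


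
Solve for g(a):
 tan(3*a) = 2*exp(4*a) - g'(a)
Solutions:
 g(a) = C1 + exp(4*a)/2 + log(cos(3*a))/3


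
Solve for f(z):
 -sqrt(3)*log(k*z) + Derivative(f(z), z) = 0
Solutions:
 f(z) = C1 + sqrt(3)*z*log(k*z) - sqrt(3)*z


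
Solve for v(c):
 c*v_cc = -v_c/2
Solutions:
 v(c) = C1 + C2*sqrt(c)


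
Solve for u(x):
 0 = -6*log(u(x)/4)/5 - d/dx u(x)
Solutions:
 -5*Integral(1/(-log(_y) + 2*log(2)), (_y, u(x)))/6 = C1 - x


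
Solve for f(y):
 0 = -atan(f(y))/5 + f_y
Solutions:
 Integral(1/atan(_y), (_y, f(y))) = C1 + y/5


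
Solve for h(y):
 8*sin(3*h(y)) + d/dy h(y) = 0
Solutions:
 h(y) = -acos((-C1 - exp(48*y))/(C1 - exp(48*y)))/3 + 2*pi/3
 h(y) = acos((-C1 - exp(48*y))/(C1 - exp(48*y)))/3


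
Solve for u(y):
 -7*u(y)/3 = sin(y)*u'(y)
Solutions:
 u(y) = C1*(cos(y) + 1)^(7/6)/(cos(y) - 1)^(7/6)


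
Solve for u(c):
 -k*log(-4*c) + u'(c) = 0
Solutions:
 u(c) = C1 + c*k*log(-c) + c*k*(-1 + 2*log(2))


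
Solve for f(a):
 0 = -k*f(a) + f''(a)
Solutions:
 f(a) = C1*exp(-a*sqrt(k)) + C2*exp(a*sqrt(k))


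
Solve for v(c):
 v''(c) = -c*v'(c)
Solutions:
 v(c) = C1 + C2*erf(sqrt(2)*c/2)


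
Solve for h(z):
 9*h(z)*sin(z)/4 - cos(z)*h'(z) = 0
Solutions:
 h(z) = C1/cos(z)^(9/4)


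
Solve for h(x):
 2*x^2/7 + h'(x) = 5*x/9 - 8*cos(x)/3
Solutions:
 h(x) = C1 - 2*x^3/21 + 5*x^2/18 - 8*sin(x)/3


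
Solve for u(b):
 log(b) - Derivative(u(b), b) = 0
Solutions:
 u(b) = C1 + b*log(b) - b


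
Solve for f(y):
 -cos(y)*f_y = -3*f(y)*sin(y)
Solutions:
 f(y) = C1/cos(y)^3


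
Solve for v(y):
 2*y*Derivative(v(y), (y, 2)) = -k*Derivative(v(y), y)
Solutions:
 v(y) = C1 + y^(1 - re(k)/2)*(C2*sin(log(y)*Abs(im(k))/2) + C3*cos(log(y)*im(k)/2))


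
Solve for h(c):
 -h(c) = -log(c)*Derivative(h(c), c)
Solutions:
 h(c) = C1*exp(li(c))


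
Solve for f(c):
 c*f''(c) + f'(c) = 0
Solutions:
 f(c) = C1 + C2*log(c)


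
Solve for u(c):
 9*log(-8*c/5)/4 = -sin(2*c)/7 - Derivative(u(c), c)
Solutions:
 u(c) = C1 - 9*c*log(-c)/4 - 7*c*log(2) + c*log(10)/4 + 9*c/4 + 2*c*log(5) + cos(2*c)/14


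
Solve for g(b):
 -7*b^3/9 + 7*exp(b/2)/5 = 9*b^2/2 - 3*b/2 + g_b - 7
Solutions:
 g(b) = C1 - 7*b^4/36 - 3*b^3/2 + 3*b^2/4 + 7*b + 14*exp(b/2)/5


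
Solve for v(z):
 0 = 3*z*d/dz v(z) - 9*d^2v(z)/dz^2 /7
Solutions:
 v(z) = C1 + C2*erfi(sqrt(42)*z/6)


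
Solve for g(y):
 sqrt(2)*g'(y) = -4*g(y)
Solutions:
 g(y) = C1*exp(-2*sqrt(2)*y)


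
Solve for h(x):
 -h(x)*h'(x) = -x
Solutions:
 h(x) = -sqrt(C1 + x^2)
 h(x) = sqrt(C1 + x^2)


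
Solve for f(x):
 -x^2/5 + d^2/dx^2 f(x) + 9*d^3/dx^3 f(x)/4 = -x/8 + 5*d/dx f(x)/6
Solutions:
 f(x) = C1 + C2*exp(x*(-2 + sqrt(34))/9) + C3*exp(-x*(2 + sqrt(34))/9) - 2*x^3/25 - 213*x^2/1000 - 2259*x/1250


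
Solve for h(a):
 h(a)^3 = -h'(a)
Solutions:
 h(a) = -sqrt(2)*sqrt(-1/(C1 - a))/2
 h(a) = sqrt(2)*sqrt(-1/(C1 - a))/2


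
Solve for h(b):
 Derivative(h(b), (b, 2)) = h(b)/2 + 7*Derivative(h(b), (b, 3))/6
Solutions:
 h(b) = C1*exp(b*(8*2^(1/3)/(7*sqrt(345) + 131)^(1/3) + 8 + 2^(2/3)*(7*sqrt(345) + 131)^(1/3))/28)*sin(2^(1/3)*sqrt(3)*b*(-2^(1/3)*(7*sqrt(345) + 131)^(1/3) + 8/(7*sqrt(345) + 131)^(1/3))/28) + C2*exp(b*(8*2^(1/3)/(7*sqrt(345) + 131)^(1/3) + 8 + 2^(2/3)*(7*sqrt(345) + 131)^(1/3))/28)*cos(2^(1/3)*sqrt(3)*b*(-2^(1/3)*(7*sqrt(345) + 131)^(1/3) + 8/(7*sqrt(345) + 131)^(1/3))/28) + C3*exp(b*(-2^(2/3)*(7*sqrt(345) + 131)^(1/3) - 8*2^(1/3)/(7*sqrt(345) + 131)^(1/3) + 4)/14)


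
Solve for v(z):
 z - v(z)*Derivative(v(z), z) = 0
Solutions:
 v(z) = -sqrt(C1 + z^2)
 v(z) = sqrt(C1 + z^2)


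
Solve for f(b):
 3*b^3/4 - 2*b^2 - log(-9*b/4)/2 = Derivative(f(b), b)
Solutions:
 f(b) = C1 + 3*b^4/16 - 2*b^3/3 - b*log(-b)/2 + b*(-log(3) + 1/2 + log(2))


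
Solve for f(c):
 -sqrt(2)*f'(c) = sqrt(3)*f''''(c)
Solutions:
 f(c) = C1 + C4*exp(-2^(1/6)*3^(5/6)*c/3) + (C2*sin(2^(1/6)*3^(1/3)*c/2) + C3*cos(2^(1/6)*3^(1/3)*c/2))*exp(2^(1/6)*3^(5/6)*c/6)


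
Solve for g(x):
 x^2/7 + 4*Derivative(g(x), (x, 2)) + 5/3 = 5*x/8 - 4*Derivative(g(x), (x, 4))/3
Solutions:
 g(x) = C1 + C2*x + C3*sin(sqrt(3)*x) + C4*cos(sqrt(3)*x) - x^4/336 + 5*x^3/192 - 11*x^2/56


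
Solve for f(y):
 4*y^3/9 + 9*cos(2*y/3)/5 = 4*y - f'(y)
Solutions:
 f(y) = C1 - y^4/9 + 2*y^2 - 27*sin(2*y/3)/10


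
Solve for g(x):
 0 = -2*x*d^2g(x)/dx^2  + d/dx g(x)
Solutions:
 g(x) = C1 + C2*x^(3/2)


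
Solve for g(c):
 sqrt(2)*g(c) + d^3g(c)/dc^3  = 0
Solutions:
 g(c) = C3*exp(-2^(1/6)*c) + (C1*sin(2^(1/6)*sqrt(3)*c/2) + C2*cos(2^(1/6)*sqrt(3)*c/2))*exp(2^(1/6)*c/2)


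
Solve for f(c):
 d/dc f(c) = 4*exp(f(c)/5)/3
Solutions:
 f(c) = 5*log(-1/(C1 + 4*c)) + 5*log(15)


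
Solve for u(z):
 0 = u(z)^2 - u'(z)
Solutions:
 u(z) = -1/(C1 + z)


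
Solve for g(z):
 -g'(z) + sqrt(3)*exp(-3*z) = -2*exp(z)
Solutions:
 g(z) = C1 + 2*exp(z) - sqrt(3)*exp(-3*z)/3


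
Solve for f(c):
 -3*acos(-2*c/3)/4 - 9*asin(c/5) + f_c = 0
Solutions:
 f(c) = C1 + 3*c*acos(-2*c/3)/4 + 9*c*asin(c/5) + 3*sqrt(9 - 4*c^2)/8 + 9*sqrt(25 - c^2)


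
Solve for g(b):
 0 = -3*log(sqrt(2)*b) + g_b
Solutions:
 g(b) = C1 + 3*b*log(b) - 3*b + 3*b*log(2)/2


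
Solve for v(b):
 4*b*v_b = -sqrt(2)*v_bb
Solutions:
 v(b) = C1 + C2*erf(2^(1/4)*b)


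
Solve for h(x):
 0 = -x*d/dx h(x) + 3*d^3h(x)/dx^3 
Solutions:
 h(x) = C1 + Integral(C2*airyai(3^(2/3)*x/3) + C3*airybi(3^(2/3)*x/3), x)


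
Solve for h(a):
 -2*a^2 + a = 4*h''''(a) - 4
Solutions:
 h(a) = C1 + C2*a + C3*a^2 + C4*a^3 - a^6/720 + a^5/480 + a^4/24


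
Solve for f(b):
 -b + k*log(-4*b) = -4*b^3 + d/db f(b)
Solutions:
 f(b) = C1 + b^4 - b^2/2 + b*k*log(-b) + b*k*(-1 + 2*log(2))


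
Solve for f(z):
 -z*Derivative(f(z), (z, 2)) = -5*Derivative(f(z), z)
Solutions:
 f(z) = C1 + C2*z^6


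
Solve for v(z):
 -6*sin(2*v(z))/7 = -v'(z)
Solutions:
 -6*z/7 + log(cos(2*v(z)) - 1)/4 - log(cos(2*v(z)) + 1)/4 = C1


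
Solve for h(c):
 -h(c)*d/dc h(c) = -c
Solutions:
 h(c) = -sqrt(C1 + c^2)
 h(c) = sqrt(C1 + c^2)


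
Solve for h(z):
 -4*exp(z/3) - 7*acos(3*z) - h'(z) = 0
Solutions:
 h(z) = C1 - 7*z*acos(3*z) + 7*sqrt(1 - 9*z^2)/3 - 12*exp(z/3)


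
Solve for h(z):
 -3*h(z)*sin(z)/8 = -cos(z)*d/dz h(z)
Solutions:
 h(z) = C1/cos(z)^(3/8)


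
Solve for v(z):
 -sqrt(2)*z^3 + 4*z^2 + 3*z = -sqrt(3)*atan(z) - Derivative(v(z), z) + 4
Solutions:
 v(z) = C1 + sqrt(2)*z^4/4 - 4*z^3/3 - 3*z^2/2 + 4*z - sqrt(3)*(z*atan(z) - log(z^2 + 1)/2)


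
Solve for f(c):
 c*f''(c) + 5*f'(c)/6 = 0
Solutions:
 f(c) = C1 + C2*c^(1/6)


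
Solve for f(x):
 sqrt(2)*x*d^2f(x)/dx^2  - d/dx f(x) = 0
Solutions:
 f(x) = C1 + C2*x^(sqrt(2)/2 + 1)


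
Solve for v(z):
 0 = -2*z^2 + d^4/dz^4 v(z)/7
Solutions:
 v(z) = C1 + C2*z + C3*z^2 + C4*z^3 + 7*z^6/180


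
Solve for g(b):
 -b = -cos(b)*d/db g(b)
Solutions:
 g(b) = C1 + Integral(b/cos(b), b)


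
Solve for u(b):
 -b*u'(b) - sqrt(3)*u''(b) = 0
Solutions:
 u(b) = C1 + C2*erf(sqrt(2)*3^(3/4)*b/6)


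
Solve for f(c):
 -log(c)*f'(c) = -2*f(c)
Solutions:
 f(c) = C1*exp(2*li(c))


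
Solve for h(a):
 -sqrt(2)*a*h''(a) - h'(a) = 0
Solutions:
 h(a) = C1 + C2*a^(1 - sqrt(2)/2)


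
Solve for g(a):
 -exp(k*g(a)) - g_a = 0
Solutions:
 g(a) = Piecewise((log(1/(C1*k + a*k))/k, Ne(k, 0)), (nan, True))
 g(a) = Piecewise((C1 - a, Eq(k, 0)), (nan, True))


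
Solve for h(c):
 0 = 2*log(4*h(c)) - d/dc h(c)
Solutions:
 -Integral(1/(log(_y) + 2*log(2)), (_y, h(c)))/2 = C1 - c


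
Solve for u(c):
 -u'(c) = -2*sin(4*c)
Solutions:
 u(c) = C1 - cos(4*c)/2


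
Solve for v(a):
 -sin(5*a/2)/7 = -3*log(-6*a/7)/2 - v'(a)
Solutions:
 v(a) = C1 - 3*a*log(-a)/2 - 2*a*log(6) + 3*a/2 + a*log(42)/2 + a*log(7) - 2*cos(5*a/2)/35


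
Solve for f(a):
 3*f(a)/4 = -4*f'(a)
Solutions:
 f(a) = C1*exp(-3*a/16)


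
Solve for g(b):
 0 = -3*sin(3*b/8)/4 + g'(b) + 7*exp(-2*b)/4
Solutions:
 g(b) = C1 - 2*cos(3*b/8) + 7*exp(-2*b)/8


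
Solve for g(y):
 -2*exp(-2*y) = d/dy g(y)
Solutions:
 g(y) = C1 + exp(-2*y)


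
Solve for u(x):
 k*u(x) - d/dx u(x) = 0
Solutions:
 u(x) = C1*exp(k*x)


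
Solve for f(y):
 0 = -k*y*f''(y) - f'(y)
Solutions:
 f(y) = C1 + y^(((re(k) - 1)*re(k) + im(k)^2)/(re(k)^2 + im(k)^2))*(C2*sin(log(y)*Abs(im(k))/(re(k)^2 + im(k)^2)) + C3*cos(log(y)*im(k)/(re(k)^2 + im(k)^2)))


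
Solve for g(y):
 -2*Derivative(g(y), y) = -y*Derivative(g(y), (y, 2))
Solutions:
 g(y) = C1 + C2*y^3


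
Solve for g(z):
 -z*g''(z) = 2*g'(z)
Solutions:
 g(z) = C1 + C2/z


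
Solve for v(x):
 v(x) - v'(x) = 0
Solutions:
 v(x) = C1*exp(x)


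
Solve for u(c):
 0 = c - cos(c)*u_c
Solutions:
 u(c) = C1 + Integral(c/cos(c), c)


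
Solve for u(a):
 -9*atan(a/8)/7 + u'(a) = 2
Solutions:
 u(a) = C1 + 9*a*atan(a/8)/7 + 2*a - 36*log(a^2 + 64)/7


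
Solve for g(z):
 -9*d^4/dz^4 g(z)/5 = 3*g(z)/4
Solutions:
 g(z) = (C1*sin(3^(3/4)*5^(1/4)*z/6) + C2*cos(3^(3/4)*5^(1/4)*z/6))*exp(-3^(3/4)*5^(1/4)*z/6) + (C3*sin(3^(3/4)*5^(1/4)*z/6) + C4*cos(3^(3/4)*5^(1/4)*z/6))*exp(3^(3/4)*5^(1/4)*z/6)


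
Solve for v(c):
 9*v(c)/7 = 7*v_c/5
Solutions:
 v(c) = C1*exp(45*c/49)


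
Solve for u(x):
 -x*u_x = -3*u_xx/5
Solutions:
 u(x) = C1 + C2*erfi(sqrt(30)*x/6)


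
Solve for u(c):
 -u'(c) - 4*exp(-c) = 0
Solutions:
 u(c) = C1 + 4*exp(-c)


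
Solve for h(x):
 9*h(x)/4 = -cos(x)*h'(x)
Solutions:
 h(x) = C1*(sin(x) - 1)^(9/8)/(sin(x) + 1)^(9/8)


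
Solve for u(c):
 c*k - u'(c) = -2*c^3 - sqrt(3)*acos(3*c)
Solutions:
 u(c) = C1 + c^4/2 + c^2*k/2 + sqrt(3)*(c*acos(3*c) - sqrt(1 - 9*c^2)/3)


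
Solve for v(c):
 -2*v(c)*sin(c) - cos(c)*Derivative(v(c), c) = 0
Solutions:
 v(c) = C1*cos(c)^2


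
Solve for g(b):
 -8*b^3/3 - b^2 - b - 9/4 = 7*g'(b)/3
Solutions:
 g(b) = C1 - 2*b^4/7 - b^3/7 - 3*b^2/14 - 27*b/28


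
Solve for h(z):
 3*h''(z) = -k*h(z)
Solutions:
 h(z) = C1*exp(-sqrt(3)*z*sqrt(-k)/3) + C2*exp(sqrt(3)*z*sqrt(-k)/3)


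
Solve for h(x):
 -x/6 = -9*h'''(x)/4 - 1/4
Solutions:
 h(x) = C1 + C2*x + C3*x^2 + x^4/324 - x^3/54


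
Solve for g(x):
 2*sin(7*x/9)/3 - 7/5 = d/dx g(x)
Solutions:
 g(x) = C1 - 7*x/5 - 6*cos(7*x/9)/7


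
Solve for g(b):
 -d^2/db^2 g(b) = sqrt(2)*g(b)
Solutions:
 g(b) = C1*sin(2^(1/4)*b) + C2*cos(2^(1/4)*b)


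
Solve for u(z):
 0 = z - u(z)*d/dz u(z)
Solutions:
 u(z) = -sqrt(C1 + z^2)
 u(z) = sqrt(C1 + z^2)


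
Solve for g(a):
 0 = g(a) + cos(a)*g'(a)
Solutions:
 g(a) = C1*sqrt(sin(a) - 1)/sqrt(sin(a) + 1)


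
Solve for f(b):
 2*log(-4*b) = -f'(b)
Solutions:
 f(b) = C1 - 2*b*log(-b) + 2*b*(1 - 2*log(2))


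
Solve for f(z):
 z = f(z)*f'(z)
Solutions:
 f(z) = -sqrt(C1 + z^2)
 f(z) = sqrt(C1 + z^2)


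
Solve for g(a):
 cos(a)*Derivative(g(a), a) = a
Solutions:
 g(a) = C1 + Integral(a/cos(a), a)


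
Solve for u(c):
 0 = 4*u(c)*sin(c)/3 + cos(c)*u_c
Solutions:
 u(c) = C1*cos(c)^(4/3)


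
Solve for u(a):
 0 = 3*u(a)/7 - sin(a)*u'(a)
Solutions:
 u(a) = C1*(cos(a) - 1)^(3/14)/(cos(a) + 1)^(3/14)


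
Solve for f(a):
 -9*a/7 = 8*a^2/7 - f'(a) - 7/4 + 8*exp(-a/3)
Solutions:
 f(a) = C1 + 8*a^3/21 + 9*a^2/14 - 7*a/4 - 24*exp(-a/3)


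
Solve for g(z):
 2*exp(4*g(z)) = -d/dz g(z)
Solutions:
 g(z) = log(-I*(1/(C1 + 8*z))^(1/4))
 g(z) = log(I*(1/(C1 + 8*z))^(1/4))
 g(z) = log(-(1/(C1 + 8*z))^(1/4))
 g(z) = log(1/(C1 + 8*z))/4


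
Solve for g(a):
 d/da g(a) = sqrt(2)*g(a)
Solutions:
 g(a) = C1*exp(sqrt(2)*a)


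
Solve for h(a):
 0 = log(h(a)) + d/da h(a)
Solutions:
 li(h(a)) = C1 - a


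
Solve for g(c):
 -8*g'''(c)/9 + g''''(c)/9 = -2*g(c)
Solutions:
 g(c) = C1*exp(c*(-sqrt(2)*sqrt(6^(2/3)/(sqrt(138) + 12)^(1/3) + 6^(1/3)*(sqrt(138) + 12)^(1/3) + 8)/2 + 2))*sin(sqrt(2)*c*sqrt(-16 + 6^(2/3)/(sqrt(138) + 12)^(1/3) + 6^(1/3)*(sqrt(138) + 12)^(1/3) + 32*sqrt(2)/sqrt(6^(2/3)/(sqrt(138) + 12)^(1/3) + 6^(1/3)*(sqrt(138) + 12)^(1/3) + 8))/2) + C2*exp(c*(-sqrt(2)*sqrt(6^(2/3)/(sqrt(138) + 12)^(1/3) + 6^(1/3)*(sqrt(138) + 12)^(1/3) + 8)/2 + 2))*cos(sqrt(2)*c*sqrt(-16 + 6^(2/3)/(sqrt(138) + 12)^(1/3) + 6^(1/3)*(sqrt(138) + 12)^(1/3) + 32*sqrt(2)/sqrt(6^(2/3)/(sqrt(138) + 12)^(1/3) + 6^(1/3)*(sqrt(138) + 12)^(1/3) + 8))/2) + C3*exp(c*(2 + sqrt(2)*sqrt(6^(2/3)/(sqrt(138) + 12)^(1/3) + 6^(1/3)*(sqrt(138) + 12)^(1/3) + 8)/2 + sqrt(2)*sqrt(-6^(1/3)*(sqrt(138) + 12)^(1/3) - 6^(2/3)/(sqrt(138) + 12)^(1/3) + 32*sqrt(2)/sqrt(6^(2/3)/(sqrt(138) + 12)^(1/3) + 6^(1/3)*(sqrt(138) + 12)^(1/3) + 8) + 16)/2)) + C4*exp(c*(-sqrt(2)*sqrt(-6^(1/3)*(sqrt(138) + 12)^(1/3) - 6^(2/3)/(sqrt(138) + 12)^(1/3) + 32*sqrt(2)/sqrt(6^(2/3)/(sqrt(138) + 12)^(1/3) + 6^(1/3)*(sqrt(138) + 12)^(1/3) + 8) + 16)/2 + 2 + sqrt(2)*sqrt(6^(2/3)/(sqrt(138) + 12)^(1/3) + 6^(1/3)*(sqrt(138) + 12)^(1/3) + 8)/2))


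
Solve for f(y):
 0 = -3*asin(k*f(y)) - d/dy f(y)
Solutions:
 Integral(1/asin(_y*k), (_y, f(y))) = C1 - 3*y


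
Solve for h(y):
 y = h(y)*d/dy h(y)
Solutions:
 h(y) = -sqrt(C1 + y^2)
 h(y) = sqrt(C1 + y^2)


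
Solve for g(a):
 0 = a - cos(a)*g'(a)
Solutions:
 g(a) = C1 + Integral(a/cos(a), a)


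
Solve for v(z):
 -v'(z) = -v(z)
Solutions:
 v(z) = C1*exp(z)


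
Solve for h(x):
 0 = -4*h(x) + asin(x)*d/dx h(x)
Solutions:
 h(x) = C1*exp(4*Integral(1/asin(x), x))


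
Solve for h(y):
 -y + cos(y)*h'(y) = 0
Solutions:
 h(y) = C1 + Integral(y/cos(y), y)


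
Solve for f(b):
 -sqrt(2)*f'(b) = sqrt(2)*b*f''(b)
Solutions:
 f(b) = C1 + C2*log(b)


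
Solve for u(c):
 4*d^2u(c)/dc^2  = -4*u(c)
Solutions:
 u(c) = C1*sin(c) + C2*cos(c)


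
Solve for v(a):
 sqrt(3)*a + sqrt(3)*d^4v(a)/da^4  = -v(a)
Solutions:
 v(a) = -sqrt(3)*a + (C1*sin(sqrt(2)*3^(7/8)*a/6) + C2*cos(sqrt(2)*3^(7/8)*a/6))*exp(-sqrt(2)*3^(7/8)*a/6) + (C3*sin(sqrt(2)*3^(7/8)*a/6) + C4*cos(sqrt(2)*3^(7/8)*a/6))*exp(sqrt(2)*3^(7/8)*a/6)


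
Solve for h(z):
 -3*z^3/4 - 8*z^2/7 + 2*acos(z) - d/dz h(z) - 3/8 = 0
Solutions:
 h(z) = C1 - 3*z^4/16 - 8*z^3/21 + 2*z*acos(z) - 3*z/8 - 2*sqrt(1 - z^2)


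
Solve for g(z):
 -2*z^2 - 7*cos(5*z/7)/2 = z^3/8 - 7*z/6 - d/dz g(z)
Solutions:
 g(z) = C1 + z^4/32 + 2*z^3/3 - 7*z^2/12 + 49*sin(5*z/7)/10


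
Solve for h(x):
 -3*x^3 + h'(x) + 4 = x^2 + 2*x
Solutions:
 h(x) = C1 + 3*x^4/4 + x^3/3 + x^2 - 4*x


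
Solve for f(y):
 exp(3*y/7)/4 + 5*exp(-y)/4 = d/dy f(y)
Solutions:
 f(y) = C1 + 7*exp(3*y/7)/12 - 5*exp(-y)/4


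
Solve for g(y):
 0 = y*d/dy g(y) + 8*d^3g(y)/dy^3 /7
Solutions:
 g(y) = C1 + Integral(C2*airyai(-7^(1/3)*y/2) + C3*airybi(-7^(1/3)*y/2), y)


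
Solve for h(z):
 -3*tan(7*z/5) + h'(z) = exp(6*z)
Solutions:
 h(z) = C1 + exp(6*z)/6 - 15*log(cos(7*z/5))/7


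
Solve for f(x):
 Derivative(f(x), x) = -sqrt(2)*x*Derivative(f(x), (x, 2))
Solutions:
 f(x) = C1 + C2*x^(1 - sqrt(2)/2)


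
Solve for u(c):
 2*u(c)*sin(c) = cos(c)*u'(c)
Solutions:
 u(c) = C1/cos(c)^2


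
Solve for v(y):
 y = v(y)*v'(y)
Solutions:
 v(y) = -sqrt(C1 + y^2)
 v(y) = sqrt(C1 + y^2)


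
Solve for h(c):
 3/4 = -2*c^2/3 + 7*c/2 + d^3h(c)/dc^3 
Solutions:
 h(c) = C1 + C2*c + C3*c^2 + c^5/90 - 7*c^4/48 + c^3/8


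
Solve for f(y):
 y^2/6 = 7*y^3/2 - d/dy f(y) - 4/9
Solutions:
 f(y) = C1 + 7*y^4/8 - y^3/18 - 4*y/9


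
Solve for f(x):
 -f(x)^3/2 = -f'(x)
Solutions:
 f(x) = -sqrt(-1/(C1 + x))
 f(x) = sqrt(-1/(C1 + x))


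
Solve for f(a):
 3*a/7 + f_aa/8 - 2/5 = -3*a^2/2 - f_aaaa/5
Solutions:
 f(a) = C1 + C2*a + C3*sin(sqrt(10)*a/4) + C4*cos(sqrt(10)*a/4) - a^4 - 4*a^3/7 + 104*a^2/5


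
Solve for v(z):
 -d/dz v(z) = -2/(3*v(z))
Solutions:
 v(z) = -sqrt(C1 + 12*z)/3
 v(z) = sqrt(C1 + 12*z)/3


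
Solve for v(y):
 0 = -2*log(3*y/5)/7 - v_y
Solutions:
 v(y) = C1 - 2*y*log(y)/7 - 2*y*log(3)/7 + 2*y/7 + 2*y*log(5)/7


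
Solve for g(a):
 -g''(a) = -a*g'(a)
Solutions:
 g(a) = C1 + C2*erfi(sqrt(2)*a/2)


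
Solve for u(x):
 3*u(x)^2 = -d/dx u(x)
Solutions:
 u(x) = 1/(C1 + 3*x)


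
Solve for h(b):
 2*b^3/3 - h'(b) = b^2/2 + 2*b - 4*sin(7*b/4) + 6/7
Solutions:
 h(b) = C1 + b^4/6 - b^3/6 - b^2 - 6*b/7 - 16*cos(7*b/4)/7


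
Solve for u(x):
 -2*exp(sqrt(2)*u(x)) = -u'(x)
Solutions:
 u(x) = sqrt(2)*(2*log(-1/(C1 + 2*x)) - log(2))/4


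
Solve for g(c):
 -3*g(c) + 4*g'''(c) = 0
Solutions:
 g(c) = C3*exp(6^(1/3)*c/2) + (C1*sin(2^(1/3)*3^(5/6)*c/4) + C2*cos(2^(1/3)*3^(5/6)*c/4))*exp(-6^(1/3)*c/4)


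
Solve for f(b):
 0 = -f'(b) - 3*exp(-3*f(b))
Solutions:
 f(b) = log(C1 - 9*b)/3
 f(b) = log((-3^(1/3) - 3^(5/6)*I)*(C1 - 3*b)^(1/3)/2)
 f(b) = log((-3^(1/3) + 3^(5/6)*I)*(C1 - 3*b)^(1/3)/2)


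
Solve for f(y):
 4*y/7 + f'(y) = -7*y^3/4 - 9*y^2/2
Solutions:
 f(y) = C1 - 7*y^4/16 - 3*y^3/2 - 2*y^2/7


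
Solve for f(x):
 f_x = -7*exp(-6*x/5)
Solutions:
 f(x) = C1 + 35*exp(-6*x/5)/6


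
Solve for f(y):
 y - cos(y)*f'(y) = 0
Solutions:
 f(y) = C1 + Integral(y/cos(y), y)


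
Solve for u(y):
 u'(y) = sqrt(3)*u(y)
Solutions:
 u(y) = C1*exp(sqrt(3)*y)


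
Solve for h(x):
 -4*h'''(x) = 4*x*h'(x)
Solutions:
 h(x) = C1 + Integral(C2*airyai(-x) + C3*airybi(-x), x)


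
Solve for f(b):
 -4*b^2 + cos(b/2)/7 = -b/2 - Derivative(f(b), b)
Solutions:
 f(b) = C1 + 4*b^3/3 - b^2/4 - 2*sin(b/2)/7


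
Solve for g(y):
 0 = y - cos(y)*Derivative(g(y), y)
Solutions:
 g(y) = C1 + Integral(y/cos(y), y)


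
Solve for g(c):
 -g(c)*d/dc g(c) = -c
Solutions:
 g(c) = -sqrt(C1 + c^2)
 g(c) = sqrt(C1 + c^2)


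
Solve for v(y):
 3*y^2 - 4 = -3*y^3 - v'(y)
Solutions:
 v(y) = C1 - 3*y^4/4 - y^3 + 4*y


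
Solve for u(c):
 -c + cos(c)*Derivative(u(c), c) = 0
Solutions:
 u(c) = C1 + Integral(c/cos(c), c)


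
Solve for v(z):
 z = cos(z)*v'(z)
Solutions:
 v(z) = C1 + Integral(z/cos(z), z)


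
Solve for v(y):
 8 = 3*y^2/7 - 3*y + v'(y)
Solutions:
 v(y) = C1 - y^3/7 + 3*y^2/2 + 8*y


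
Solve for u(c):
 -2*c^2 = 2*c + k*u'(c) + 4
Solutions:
 u(c) = C1 - 2*c^3/(3*k) - c^2/k - 4*c/k


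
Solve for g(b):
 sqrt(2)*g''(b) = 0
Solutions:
 g(b) = C1 + C2*b


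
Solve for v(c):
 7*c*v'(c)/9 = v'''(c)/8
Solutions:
 v(c) = C1 + Integral(C2*airyai(2*21^(1/3)*c/3) + C3*airybi(2*21^(1/3)*c/3), c)


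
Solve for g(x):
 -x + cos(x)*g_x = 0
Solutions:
 g(x) = C1 + Integral(x/cos(x), x)


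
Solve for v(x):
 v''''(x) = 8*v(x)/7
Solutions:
 v(x) = C1*exp(-14^(3/4)*x/7) + C2*exp(14^(3/4)*x/7) + C3*sin(14^(3/4)*x/7) + C4*cos(14^(3/4)*x/7)


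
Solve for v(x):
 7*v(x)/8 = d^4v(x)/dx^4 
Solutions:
 v(x) = C1*exp(-14^(1/4)*x/2) + C2*exp(14^(1/4)*x/2) + C3*sin(14^(1/4)*x/2) + C4*cos(14^(1/4)*x/2)


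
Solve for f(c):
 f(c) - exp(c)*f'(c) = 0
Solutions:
 f(c) = C1*exp(-exp(-c))


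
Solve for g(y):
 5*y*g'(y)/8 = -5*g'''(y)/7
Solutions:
 g(y) = C1 + Integral(C2*airyai(-7^(1/3)*y/2) + C3*airybi(-7^(1/3)*y/2), y)


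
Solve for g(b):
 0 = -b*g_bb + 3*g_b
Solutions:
 g(b) = C1 + C2*b^4


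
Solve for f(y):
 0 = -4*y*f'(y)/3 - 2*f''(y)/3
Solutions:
 f(y) = C1 + C2*erf(y)


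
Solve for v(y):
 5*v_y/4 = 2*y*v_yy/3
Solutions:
 v(y) = C1 + C2*y^(23/8)


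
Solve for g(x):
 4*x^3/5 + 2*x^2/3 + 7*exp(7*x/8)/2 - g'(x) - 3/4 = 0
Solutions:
 g(x) = C1 + x^4/5 + 2*x^3/9 - 3*x/4 + 4*exp(7*x/8)


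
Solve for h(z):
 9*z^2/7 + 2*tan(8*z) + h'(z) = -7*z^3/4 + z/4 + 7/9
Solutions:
 h(z) = C1 - 7*z^4/16 - 3*z^3/7 + z^2/8 + 7*z/9 + log(cos(8*z))/4


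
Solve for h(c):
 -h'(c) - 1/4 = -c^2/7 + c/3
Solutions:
 h(c) = C1 + c^3/21 - c^2/6 - c/4


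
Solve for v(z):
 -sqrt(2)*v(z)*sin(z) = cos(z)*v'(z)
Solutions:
 v(z) = C1*cos(z)^(sqrt(2))


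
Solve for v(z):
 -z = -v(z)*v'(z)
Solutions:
 v(z) = -sqrt(C1 + z^2)
 v(z) = sqrt(C1 + z^2)


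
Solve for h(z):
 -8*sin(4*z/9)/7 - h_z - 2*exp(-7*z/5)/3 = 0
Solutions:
 h(z) = C1 + 18*cos(4*z/9)/7 + 10*exp(-7*z/5)/21


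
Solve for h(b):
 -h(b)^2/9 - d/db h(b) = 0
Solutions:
 h(b) = 9/(C1 + b)


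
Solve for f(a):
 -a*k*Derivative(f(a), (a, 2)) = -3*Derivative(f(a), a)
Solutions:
 f(a) = C1 + a^(((re(k) + 3)*re(k) + im(k)^2)/(re(k)^2 + im(k)^2))*(C2*sin(3*log(a)*Abs(im(k))/(re(k)^2 + im(k)^2)) + C3*cos(3*log(a)*im(k)/(re(k)^2 + im(k)^2)))


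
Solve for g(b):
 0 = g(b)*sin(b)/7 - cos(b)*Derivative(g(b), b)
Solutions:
 g(b) = C1/cos(b)^(1/7)


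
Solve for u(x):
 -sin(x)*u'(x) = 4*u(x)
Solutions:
 u(x) = C1*(cos(x)^2 + 2*cos(x) + 1)/(cos(x)^2 - 2*cos(x) + 1)


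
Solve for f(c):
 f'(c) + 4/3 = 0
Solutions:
 f(c) = C1 - 4*c/3


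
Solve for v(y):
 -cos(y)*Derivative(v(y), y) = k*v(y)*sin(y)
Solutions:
 v(y) = C1*exp(k*log(cos(y)))


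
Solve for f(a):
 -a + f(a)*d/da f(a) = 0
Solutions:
 f(a) = -sqrt(C1 + a^2)
 f(a) = sqrt(C1 + a^2)


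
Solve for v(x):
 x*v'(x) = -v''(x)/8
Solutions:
 v(x) = C1 + C2*erf(2*x)


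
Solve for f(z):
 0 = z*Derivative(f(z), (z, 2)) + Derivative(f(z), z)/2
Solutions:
 f(z) = C1 + C2*sqrt(z)


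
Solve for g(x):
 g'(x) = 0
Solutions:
 g(x) = C1


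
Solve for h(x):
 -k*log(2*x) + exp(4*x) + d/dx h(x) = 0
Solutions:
 h(x) = C1 + k*x*log(x) + k*x*(-1 + log(2)) - exp(4*x)/4


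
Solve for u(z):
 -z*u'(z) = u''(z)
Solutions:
 u(z) = C1 + C2*erf(sqrt(2)*z/2)


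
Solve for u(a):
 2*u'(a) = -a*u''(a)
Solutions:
 u(a) = C1 + C2/a


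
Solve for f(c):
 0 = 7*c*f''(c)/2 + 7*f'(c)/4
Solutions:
 f(c) = C1 + C2*sqrt(c)


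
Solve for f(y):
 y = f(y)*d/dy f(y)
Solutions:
 f(y) = -sqrt(C1 + y^2)
 f(y) = sqrt(C1 + y^2)


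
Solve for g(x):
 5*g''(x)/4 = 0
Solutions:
 g(x) = C1 + C2*x


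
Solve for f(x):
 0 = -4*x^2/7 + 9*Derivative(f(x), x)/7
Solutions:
 f(x) = C1 + 4*x^3/27


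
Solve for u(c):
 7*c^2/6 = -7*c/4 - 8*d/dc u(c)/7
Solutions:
 u(c) = C1 - 49*c^3/144 - 49*c^2/64


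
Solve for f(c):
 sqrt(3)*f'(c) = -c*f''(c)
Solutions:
 f(c) = C1 + C2*c^(1 - sqrt(3))


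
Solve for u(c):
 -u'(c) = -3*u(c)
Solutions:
 u(c) = C1*exp(3*c)


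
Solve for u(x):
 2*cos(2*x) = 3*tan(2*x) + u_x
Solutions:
 u(x) = C1 + 3*log(cos(2*x))/2 + sin(2*x)


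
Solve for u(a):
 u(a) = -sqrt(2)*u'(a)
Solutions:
 u(a) = C1*exp(-sqrt(2)*a/2)


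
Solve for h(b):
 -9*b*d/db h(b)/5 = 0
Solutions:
 h(b) = C1


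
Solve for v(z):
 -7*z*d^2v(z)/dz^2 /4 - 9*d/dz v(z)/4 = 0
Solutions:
 v(z) = C1 + C2/z^(2/7)


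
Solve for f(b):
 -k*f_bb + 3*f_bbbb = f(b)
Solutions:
 f(b) = C1*exp(-sqrt(6)*b*sqrt(k - sqrt(k^2 + 12))/6) + C2*exp(sqrt(6)*b*sqrt(k - sqrt(k^2 + 12))/6) + C3*exp(-sqrt(6)*b*sqrt(k + sqrt(k^2 + 12))/6) + C4*exp(sqrt(6)*b*sqrt(k + sqrt(k^2 + 12))/6)


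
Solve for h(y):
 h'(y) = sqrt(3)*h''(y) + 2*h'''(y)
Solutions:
 h(y) = C1 + C2*exp(y*(-sqrt(3) + sqrt(11))/4) + C3*exp(-y*(sqrt(3) + sqrt(11))/4)


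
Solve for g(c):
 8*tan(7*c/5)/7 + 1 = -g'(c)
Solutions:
 g(c) = C1 - c + 40*log(cos(7*c/5))/49


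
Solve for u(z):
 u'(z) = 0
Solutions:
 u(z) = C1


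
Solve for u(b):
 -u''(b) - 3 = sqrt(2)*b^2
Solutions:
 u(b) = C1 + C2*b - sqrt(2)*b^4/12 - 3*b^2/2


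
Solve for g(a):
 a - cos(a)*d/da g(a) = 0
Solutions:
 g(a) = C1 + Integral(a/cos(a), a)


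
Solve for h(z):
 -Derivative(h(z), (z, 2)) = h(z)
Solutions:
 h(z) = C1*sin(z) + C2*cos(z)


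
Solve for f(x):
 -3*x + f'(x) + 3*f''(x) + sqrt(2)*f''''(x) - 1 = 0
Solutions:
 f(x) = C1 + C2*exp(x*(-2*2^(1/6)/(sqrt(2) + 2*sqrt(1/2 + sqrt(2)))^(1/3) + 2^(1/3)*(sqrt(2) + 2*sqrt(1/2 + sqrt(2)))^(1/3))/4)*sin(sqrt(3)*x*(18*2^(1/6)/(27*sqrt(2) + 2*sqrt(729/2 + 729*sqrt(2)))^(1/3) + 2^(1/3)*(27*sqrt(2) + 2*sqrt(729/2 + 729*sqrt(2)))^(1/3))/12) + C3*exp(x*(-2*2^(1/6)/(sqrt(2) + 2*sqrt(1/2 + sqrt(2)))^(1/3) + 2^(1/3)*(sqrt(2) + 2*sqrt(1/2 + sqrt(2)))^(1/3))/4)*cos(sqrt(3)*x*(18*2^(1/6)/(27*sqrt(2) + 2*sqrt(729/2 + 729*sqrt(2)))^(1/3) + 2^(1/3)*(27*sqrt(2) + 2*sqrt(729/2 + 729*sqrt(2)))^(1/3))/12) + C4*exp(x*(-2^(1/3)*(sqrt(2) + 2*sqrt(1/2 + sqrt(2)))^(1/3)/2 + 2^(1/6)/(sqrt(2) + 2*sqrt(1/2 + sqrt(2)))^(1/3))) + 3*x^2/2 - 8*x


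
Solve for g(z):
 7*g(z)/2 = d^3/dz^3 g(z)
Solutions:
 g(z) = C3*exp(2^(2/3)*7^(1/3)*z/2) + (C1*sin(2^(2/3)*sqrt(3)*7^(1/3)*z/4) + C2*cos(2^(2/3)*sqrt(3)*7^(1/3)*z/4))*exp(-2^(2/3)*7^(1/3)*z/4)


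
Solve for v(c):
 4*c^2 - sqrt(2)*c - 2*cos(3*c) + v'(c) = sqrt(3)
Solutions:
 v(c) = C1 - 4*c^3/3 + sqrt(2)*c^2/2 + sqrt(3)*c + 2*sin(3*c)/3


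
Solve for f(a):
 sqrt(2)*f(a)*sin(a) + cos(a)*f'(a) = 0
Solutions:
 f(a) = C1*cos(a)^(sqrt(2))


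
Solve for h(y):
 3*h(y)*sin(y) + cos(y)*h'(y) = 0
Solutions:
 h(y) = C1*cos(y)^3


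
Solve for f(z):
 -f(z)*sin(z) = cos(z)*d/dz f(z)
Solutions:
 f(z) = C1*cos(z)


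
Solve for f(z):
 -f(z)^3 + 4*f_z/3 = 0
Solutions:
 f(z) = -sqrt(2)*sqrt(-1/(C1 + 3*z))
 f(z) = sqrt(2)*sqrt(-1/(C1 + 3*z))


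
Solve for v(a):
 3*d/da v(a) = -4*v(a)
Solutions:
 v(a) = C1*exp(-4*a/3)


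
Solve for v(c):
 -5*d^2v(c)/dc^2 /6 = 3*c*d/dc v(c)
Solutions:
 v(c) = C1 + C2*erf(3*sqrt(5)*c/5)


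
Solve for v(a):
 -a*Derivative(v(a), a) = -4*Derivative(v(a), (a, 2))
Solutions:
 v(a) = C1 + C2*erfi(sqrt(2)*a/4)


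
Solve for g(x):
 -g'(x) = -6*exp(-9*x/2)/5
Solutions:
 g(x) = C1 - 4*exp(-9*x/2)/15


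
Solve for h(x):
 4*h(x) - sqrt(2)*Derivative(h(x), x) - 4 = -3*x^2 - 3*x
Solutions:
 h(x) = C1*exp(2*sqrt(2)*x) - 3*x^2/4 - 3*x/4 - 3*sqrt(2)*x/8 - 3*sqrt(2)/16 + 13/16


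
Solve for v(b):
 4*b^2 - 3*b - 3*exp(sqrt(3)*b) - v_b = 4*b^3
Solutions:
 v(b) = C1 - b^4 + 4*b^3/3 - 3*b^2/2 - sqrt(3)*exp(sqrt(3)*b)


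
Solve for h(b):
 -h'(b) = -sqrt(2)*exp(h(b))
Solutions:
 h(b) = log(-1/(C1 + sqrt(2)*b))


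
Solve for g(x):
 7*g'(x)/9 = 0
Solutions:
 g(x) = C1


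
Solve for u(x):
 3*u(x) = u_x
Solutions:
 u(x) = C1*exp(3*x)


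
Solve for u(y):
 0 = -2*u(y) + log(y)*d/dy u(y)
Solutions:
 u(y) = C1*exp(2*li(y))


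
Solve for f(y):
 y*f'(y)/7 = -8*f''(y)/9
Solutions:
 f(y) = C1 + C2*erf(3*sqrt(7)*y/28)


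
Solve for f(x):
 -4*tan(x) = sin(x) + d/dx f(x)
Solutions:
 f(x) = C1 + 4*log(cos(x)) + cos(x)


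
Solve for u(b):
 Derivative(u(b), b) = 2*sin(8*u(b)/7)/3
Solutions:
 -2*b/3 + 7*log(cos(8*u(b)/7) - 1)/16 - 7*log(cos(8*u(b)/7) + 1)/16 = C1


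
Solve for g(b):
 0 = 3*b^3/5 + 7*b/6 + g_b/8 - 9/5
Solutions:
 g(b) = C1 - 6*b^4/5 - 14*b^2/3 + 72*b/5


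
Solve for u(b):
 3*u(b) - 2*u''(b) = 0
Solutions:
 u(b) = C1*exp(-sqrt(6)*b/2) + C2*exp(sqrt(6)*b/2)


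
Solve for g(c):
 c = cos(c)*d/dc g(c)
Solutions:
 g(c) = C1 + Integral(c/cos(c), c)


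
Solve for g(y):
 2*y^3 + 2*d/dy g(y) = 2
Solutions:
 g(y) = C1 - y^4/4 + y


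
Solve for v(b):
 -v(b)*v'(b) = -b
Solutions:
 v(b) = -sqrt(C1 + b^2)
 v(b) = sqrt(C1 + b^2)


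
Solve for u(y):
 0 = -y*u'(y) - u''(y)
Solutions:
 u(y) = C1 + C2*erf(sqrt(2)*y/2)


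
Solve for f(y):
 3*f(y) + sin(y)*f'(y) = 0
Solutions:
 f(y) = C1*(cos(y) + 1)^(3/2)/(cos(y) - 1)^(3/2)


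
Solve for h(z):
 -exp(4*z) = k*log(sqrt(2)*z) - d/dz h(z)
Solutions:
 h(z) = C1 + k*z*log(z) + k*z*(-1 + log(2)/2) + exp(4*z)/4
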